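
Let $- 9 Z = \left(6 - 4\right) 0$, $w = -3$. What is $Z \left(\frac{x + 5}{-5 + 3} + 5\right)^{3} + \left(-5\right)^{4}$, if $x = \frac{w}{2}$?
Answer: $625$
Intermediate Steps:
$x = - \frac{3}{2} \approx -1.5$
$Z = 0$ ($Z = - \frac{\left(6 - 4\right) 0}{9} = - \frac{2 \cdot 0}{9} = \left(- \frac{1}{9}\right) 0 = 0$)
$Z \left(\frac{x + 5}{-5 + 3} + 5\right)^{3} + \left(-5\right)^{4} = 0 \left(\frac{- \frac{3}{2} + 5}{-5 + 3} + 5\right)^{3} + \left(-5\right)^{4} = 0 \left(\frac{7}{2 \left(-2\right)} + 5\right)^{3} + 625 = 0 \left(\frac{7}{2} \left(- \frac{1}{2}\right) + 5\right)^{3} + 625 = 0 \left(- \frac{7}{4} + 5\right)^{3} + 625 = 0 \left(\frac{13}{4}\right)^{3} + 625 = 0 \cdot \frac{2197}{64} + 625 = 0 + 625 = 625$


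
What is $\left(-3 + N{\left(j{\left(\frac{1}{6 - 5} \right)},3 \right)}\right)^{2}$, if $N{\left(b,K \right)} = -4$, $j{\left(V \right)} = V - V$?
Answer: $49$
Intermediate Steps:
$j{\left(V \right)} = 0$
$\left(-3 + N{\left(j{\left(\frac{1}{6 - 5} \right)},3 \right)}\right)^{2} = \left(-3 - 4\right)^{2} = \left(-7\right)^{2} = 49$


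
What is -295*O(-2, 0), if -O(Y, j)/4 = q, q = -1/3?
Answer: -1180/3 ≈ -393.33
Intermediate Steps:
q = -⅓ (q = -1*⅓ = -⅓ ≈ -0.33333)
O(Y, j) = 4/3 (O(Y, j) = -4*(-⅓) = 4/3)
-295*O(-2, 0) = -295*4/3 = -1180/3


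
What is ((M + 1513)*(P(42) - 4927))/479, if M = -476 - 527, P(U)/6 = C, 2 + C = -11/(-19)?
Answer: -47825250/9101 ≈ -5254.9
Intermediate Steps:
C = -27/19 (C = -2 - 11/(-19) = -2 - 11*(-1/19) = -2 + 11/19 = -27/19 ≈ -1.4211)
P(U) = -162/19 (P(U) = 6*(-27/19) = -162/19)
M = -1003
((M + 1513)*(P(42) - 4927))/479 = ((-1003 + 1513)*(-162/19 - 4927))/479 = (510*(-93775/19))*(1/479) = -47825250/19*1/479 = -47825250/9101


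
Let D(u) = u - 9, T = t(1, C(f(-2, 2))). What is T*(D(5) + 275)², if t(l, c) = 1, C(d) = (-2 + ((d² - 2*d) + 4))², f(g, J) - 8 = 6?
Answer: 73441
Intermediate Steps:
f(g, J) = 14 (f(g, J) = 8 + 6 = 14)
C(d) = (2 + d² - 2*d)² (C(d) = (-2 + (4 + d² - 2*d))² = (2 + d² - 2*d)²)
T = 1
D(u) = -9 + u
T*(D(5) + 275)² = 1*((-9 + 5) + 275)² = 1*(-4 + 275)² = 1*271² = 1*73441 = 73441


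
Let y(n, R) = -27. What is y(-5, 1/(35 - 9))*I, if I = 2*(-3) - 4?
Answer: 270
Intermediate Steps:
I = -10 (I = -6 - 4 = -10)
y(-5, 1/(35 - 9))*I = -27*(-10) = 270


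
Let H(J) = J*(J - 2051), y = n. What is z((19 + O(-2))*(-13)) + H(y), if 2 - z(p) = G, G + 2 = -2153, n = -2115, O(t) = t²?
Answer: 8813247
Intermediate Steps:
y = -2115
G = -2155 (G = -2 - 2153 = -2155)
z(p) = 2157 (z(p) = 2 - 1*(-2155) = 2 + 2155 = 2157)
H(J) = J*(-2051 + J)
z((19 + O(-2))*(-13)) + H(y) = 2157 - 2115*(-2051 - 2115) = 2157 - 2115*(-4166) = 2157 + 8811090 = 8813247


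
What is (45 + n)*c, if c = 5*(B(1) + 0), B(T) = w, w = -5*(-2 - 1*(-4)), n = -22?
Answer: -1150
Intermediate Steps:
w = -10 (w = -5*(-2 + 4) = -5*2 = -10)
B(T) = -10
c = -50 (c = 5*(-10 + 0) = 5*(-10) = -50)
(45 + n)*c = (45 - 22)*(-50) = 23*(-50) = -1150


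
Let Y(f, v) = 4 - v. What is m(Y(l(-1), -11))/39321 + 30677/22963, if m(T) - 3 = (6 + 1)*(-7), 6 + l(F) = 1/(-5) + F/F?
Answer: 1205194019/902928123 ≈ 1.3348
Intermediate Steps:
l(F) = -26/5 (l(F) = -6 + (1/(-5) + F/F) = -6 + (1*(-1/5) + 1) = -6 + (-1/5 + 1) = -6 + 4/5 = -26/5)
m(T) = -46 (m(T) = 3 + (6 + 1)*(-7) = 3 + 7*(-7) = 3 - 49 = -46)
m(Y(l(-1), -11))/39321 + 30677/22963 = -46/39321 + 30677/22963 = 1205194019/902928123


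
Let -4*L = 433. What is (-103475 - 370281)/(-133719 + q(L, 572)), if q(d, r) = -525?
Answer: 118439/33561 ≈ 3.5291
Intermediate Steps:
L = -433/4 (L = -¼*433 = -433/4 ≈ -108.25)
(-103475 - 370281)/(-133719 + q(L, 572)) = (-103475 - 370281)/(-133719 - 525) = -473756/(-134244) = -473756*(-1/134244) = 118439/33561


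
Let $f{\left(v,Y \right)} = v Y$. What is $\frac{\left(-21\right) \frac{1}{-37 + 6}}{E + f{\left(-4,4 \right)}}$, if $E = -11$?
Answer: $- \frac{7}{279} \approx -0.02509$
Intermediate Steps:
$f{\left(v,Y \right)} = Y v$
$\frac{\left(-21\right) \frac{1}{-37 + 6}}{E + f{\left(-4,4 \right)}} = \frac{\left(-21\right) \frac{1}{-37 + 6}}{-11 + 4 \left(-4\right)} = \frac{\left(-21\right) \frac{1}{-31}}{-11 - 16} = \frac{\left(-21\right) \left(- \frac{1}{31}\right)}{-27} = \frac{21}{31} \left(- \frac{1}{27}\right) = - \frac{7}{279}$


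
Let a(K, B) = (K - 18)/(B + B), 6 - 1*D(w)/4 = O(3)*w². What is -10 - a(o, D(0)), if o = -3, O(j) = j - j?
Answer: -153/16 ≈ -9.5625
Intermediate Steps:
O(j) = 0
D(w) = 24 (D(w) = 24 - 0*w² = 24 - 4*0 = 24 + 0 = 24)
a(K, B) = (-18 + K)/(2*B) (a(K, B) = (-18 + K)/((2*B)) = (-18 + K)*(1/(2*B)) = (-18 + K)/(2*B))
-10 - a(o, D(0)) = -10 - (-18 - 3)/(2*24) = -10 - (-21)/(2*24) = -10 - 1*(-7/16) = -10 + 7/16 = -153/16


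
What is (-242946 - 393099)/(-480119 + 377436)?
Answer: 636045/102683 ≈ 6.1943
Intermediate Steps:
(-242946 - 393099)/(-480119 + 377436) = -636045/(-102683) = -636045*(-1/102683) = 636045/102683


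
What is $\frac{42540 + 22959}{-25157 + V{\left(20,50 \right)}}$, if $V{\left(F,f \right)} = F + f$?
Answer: $- \frac{65499}{25087} \approx -2.6109$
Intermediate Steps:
$\frac{42540 + 22959}{-25157 + V{\left(20,50 \right)}} = \frac{42540 + 22959}{-25157 + \left(20 + 50\right)} = \frac{65499}{-25157 + 70} = \frac{65499}{-25087} = 65499 \left(- \frac{1}{25087}\right) = - \frac{65499}{25087}$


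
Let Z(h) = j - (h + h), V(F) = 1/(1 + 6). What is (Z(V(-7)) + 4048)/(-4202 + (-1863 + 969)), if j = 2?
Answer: -7087/8918 ≈ -0.79469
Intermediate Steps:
V(F) = ⅐ (V(F) = 1/7 = ⅐)
Z(h) = 2 - 2*h (Z(h) = 2 - (h + h) = 2 - 2*h)
(Z(V(-7)) + 4048)/(-4202 + (-1863 + 969)) = ((2 - 2*⅐) + 4048)/(-4202 + (-1863 + 969)) = ((2 - 2/7) + 4048)/(-4202 - 894) = (12/7 + 4048)/(-5096) = (28348/7)*(-1/5096) = -7087/8918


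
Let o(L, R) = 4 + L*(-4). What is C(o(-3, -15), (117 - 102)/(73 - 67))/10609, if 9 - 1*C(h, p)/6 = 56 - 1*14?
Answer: -198/10609 ≈ -0.018663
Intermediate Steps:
o(L, R) = 4 - 4*L
C(h, p) = -198 (C(h, p) = 54 - 6*(56 - 1*14) = 54 - 6*(56 - 14) = 54 - 6*42 = 54 - 252 = -198)
C(o(-3, -15), (117 - 102)/(73 - 67))/10609 = -198/10609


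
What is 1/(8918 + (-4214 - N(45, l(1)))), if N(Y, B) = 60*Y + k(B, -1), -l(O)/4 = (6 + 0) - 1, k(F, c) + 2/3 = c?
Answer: 3/6017 ≈ 0.00049859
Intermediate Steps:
k(F, c) = -2/3 + c
l(O) = -20 (l(O) = -4*((6 + 0) - 1) = -4*(6 - 1) = -4*5 = -20)
N(Y, B) = -5/3 + 60*Y (N(Y, B) = 60*Y + (-2/3 - 1) = 60*Y - 5/3 = -5/3 + 60*Y)
1/(8918 + (-4214 - N(45, l(1)))) = 1/(8918 + (-4214 - (-5/3 + 60*45))) = 1/(8918 + (-4214 - (-5/3 + 2700))) = 1/(8918 + (-4214 - 1*8095/3)) = 1/(8918 + (-4214 - 8095/3)) = 1/(8918 - 20737/3) = 1/(6017/3) = 3/6017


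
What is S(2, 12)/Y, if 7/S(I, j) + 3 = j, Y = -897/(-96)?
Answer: 224/2691 ≈ 0.083240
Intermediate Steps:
Y = 299/32 (Y = -897*(-1/96) = 299/32 ≈ 9.3438)
S(I, j) = 7/(-3 + j)
S(2, 12)/Y = (7/(-3 + 12))/(299/32) = (7/9)*(32/299) = 224/2691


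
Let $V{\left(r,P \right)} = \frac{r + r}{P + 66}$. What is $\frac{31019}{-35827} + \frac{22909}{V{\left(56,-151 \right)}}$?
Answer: $- \frac{69768137283}{4012624} \approx -17387.0$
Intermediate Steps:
$V{\left(r,P \right)} = \frac{2 r}{66 + P}$
$\frac{31019}{-35827} + \frac{22909}{V{\left(56,-151 \right)}} = \frac{31019}{-35827} + \frac{22909}{2 \cdot 56 \frac{1}{66 - 151}} = 31019 \left(- \frac{1}{35827}\right) + \frac{22909}{2 \cdot 56 \frac{1}{-85}} = - \frac{31019}{35827} + \frac{22909}{2 \cdot 56 \left(- \frac{1}{85}\right)} = - \frac{31019}{35827} + \frac{22909}{- \frac{112}{85}} = - \frac{31019}{35827} + 22909 \left(- \frac{85}{112}\right) = - \frac{31019}{35827} - \frac{1947265}{112} = - \frac{69768137283}{4012624}$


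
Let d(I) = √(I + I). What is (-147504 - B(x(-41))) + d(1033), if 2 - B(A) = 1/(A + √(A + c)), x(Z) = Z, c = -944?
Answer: (√2035010 - 6047747*I - 147506*√985 + 41*I*√2066)/(√985 + 41*I) ≈ -1.4746e+5 - 0.011719*I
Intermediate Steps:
B(A) = 2 - 1/(A + √(-944 + A)) (B(A) = 2 - 1/(A + √(A - 944)) = 2 - 1/(A + √(-944 + A)))
d(I) = √2*√I (d(I) = √(2*I) = √2*√I)
(-147504 - B(x(-41))) + d(1033) = (-147504 - (-1 + 2*(-41) + 2*√(-944 - 41))/(-41 + √(-944 - 41))) + √2*√1033 = (-147504 - (-1 - 82 + 2*√(-985))/(-41 + √(-985))) + √2066 = (-147504 - (-1 - 82 + 2*(I*√985))/(-41 + I*√985)) + √2066 = (-147504 - (-1 - 82 + 2*I*√985)/(-41 + I*√985)) + √2066 = (-147504 - (-83 + 2*I*√985)/(-41 + I*√985)) + √2066 = -147504 + √2066 - (-83 + 2*I*√985)/(-41 + I*√985)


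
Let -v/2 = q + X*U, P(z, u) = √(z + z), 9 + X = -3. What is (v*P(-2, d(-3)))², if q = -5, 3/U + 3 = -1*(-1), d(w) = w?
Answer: -2704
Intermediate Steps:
X = -12 (X = -9 - 3 = -12)
U = -3/2 (U = 3/(-3 - 1*(-1)) = 3/(-3 + 1) = 3/(-2) = 3*(-½) = -3/2 ≈ -1.5000)
P(z, u) = √2*√z (P(z, u) = √(2*z) = √2*√z)
v = -26 (v = -2*(-5 - 12*(-3/2)) = -2*(-5 + 18) = -2*13 = -26)
(v*P(-2, d(-3)))² = (-26*√2*√(-2))² = (-26*√2*I*√2)² = (-52*I)² = -2704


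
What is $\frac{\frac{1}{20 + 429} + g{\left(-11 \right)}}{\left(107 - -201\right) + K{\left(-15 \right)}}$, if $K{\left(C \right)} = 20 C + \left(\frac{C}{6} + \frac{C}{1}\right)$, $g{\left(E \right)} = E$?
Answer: $\frac{9876}{8531} \approx 1.1577$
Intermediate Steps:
$K{\left(C \right)} = \frac{127 C}{6}$ ($K{\left(C \right)} = 20 C + \left(C \frac{1}{6} + C 1\right) = 20 C + \left(\frac{C}{6} + C\right) = 20 C + \frac{7 C}{6} = \frac{127 C}{6}$)
$\frac{\frac{1}{20 + 429} + g{\left(-11 \right)}}{\left(107 - -201\right) + K{\left(-15 \right)}} = \frac{\frac{1}{20 + 429} - 11}{\left(107 - -201\right) + \frac{127}{6} \left(-15\right)} = \frac{\frac{1}{449} - 11}{\left(107 + 201\right) - \frac{635}{2}} = \frac{\frac{1}{449} - 11}{308 - \frac{635}{2}} = - \frac{4938}{449 \left(- \frac{19}{2}\right)} = \left(- \frac{4938}{449}\right) \left(- \frac{2}{19}\right) = \frac{9876}{8531}$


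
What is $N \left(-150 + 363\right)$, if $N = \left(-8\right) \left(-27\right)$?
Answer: $46008$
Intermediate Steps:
$N = 216$
$N \left(-150 + 363\right) = 216 \left(-150 + 363\right) = 216 \cdot 213 = 46008$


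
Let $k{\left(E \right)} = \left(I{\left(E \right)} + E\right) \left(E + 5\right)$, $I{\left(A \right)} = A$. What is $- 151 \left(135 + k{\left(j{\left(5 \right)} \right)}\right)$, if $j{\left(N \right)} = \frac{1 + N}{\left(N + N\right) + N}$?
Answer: $- \frac{525933}{25} \approx -21037.0$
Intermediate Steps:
$j{\left(N \right)} = \frac{1 + N}{3 N}$ ($j{\left(N \right)} = \frac{1 + N}{2 N + N} = \frac{1 + N}{3 N}$)
$k{\left(E \right)} = 2 E \left(5 + E\right)$ ($k{\left(E \right)} = \left(E + E\right) \left(E + 5\right) = 2 E \left(5 + E\right)$)
$- 151 \left(135 + k{\left(j{\left(5 \right)} \right)}\right) = - 151 \left(135 + 2 \frac{1 + 5}{3 \cdot 5} \left(5 + \frac{1 + 5}{3 \cdot 5}\right)\right) = - 151 \left(135 + 2 \cdot \frac{1}{3} \cdot \frac{1}{5} \cdot 6 \left(5 + \frac{1}{3} \cdot \frac{1}{5} \cdot 6\right)\right) = - 151 \left(135 + 2 \cdot \frac{2}{5} \left(5 + \frac{2}{5}\right)\right) = - 151 \left(135 + 2 \cdot \frac{2}{5} \cdot \frac{27}{5}\right) = - 151 \left(135 + \frac{108}{25}\right) = \left(-151\right) \frac{3483}{25} = - \frac{525933}{25}$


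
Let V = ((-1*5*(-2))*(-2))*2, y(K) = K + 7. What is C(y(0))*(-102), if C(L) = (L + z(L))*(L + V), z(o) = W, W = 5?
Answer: 40392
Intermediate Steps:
z(o) = 5
y(K) = 7 + K
V = -40 (V = (-5*(-2)*(-2))*2 = (10*(-2))*2 = -20*2 = -40)
C(L) = (-40 + L)*(5 + L) (C(L) = (L + 5)*(L - 40) = (5 + L)*(-40 + L) = (-40 + L)*(5 + L))
C(y(0))*(-102) = (-200 + (7 + 0)**2 - 35*(7 + 0))*(-102) = (-200 + 7**2 - 35*7)*(-102) = (-200 + 49 - 245)*(-102) = -396*(-102) = 40392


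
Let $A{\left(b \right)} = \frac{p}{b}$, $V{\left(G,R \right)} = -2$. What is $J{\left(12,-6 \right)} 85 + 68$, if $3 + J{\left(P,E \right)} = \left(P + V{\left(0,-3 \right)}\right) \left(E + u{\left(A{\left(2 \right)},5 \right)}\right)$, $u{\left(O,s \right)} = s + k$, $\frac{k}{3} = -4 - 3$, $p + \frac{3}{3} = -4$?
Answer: $-18887$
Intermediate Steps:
$p = -5$ ($p = -1 - 4 = -5$)
$A{\left(b \right)} = - \frac{5}{b}$
$k = -21$ ($k = 3 \left(-4 - 3\right) = 3 \left(-7\right) = -21$)
$u{\left(O,s \right)} = -21 + s$ ($u{\left(O,s \right)} = s - 21 = -21 + s$)
$J{\left(P,E \right)} = -3 + \left(-16 + E\right) \left(-2 + P\right)$ ($J{\left(P,E \right)} = -3 + \left(P - 2\right) \left(E + \left(-21 + 5\right)\right) = -3 + \left(-2 + P\right) \left(E - 16\right) = -3 + \left(-2 + P\right) \left(-16 + E\right) = -3 + \left(-16 + E\right) \left(-2 + P\right)$)
$J{\left(12,-6 \right)} 85 + 68 = \left(29 - 192 - -12 - 72\right) 85 + 68 = \left(29 - 192 + 12 - 72\right) 85 + 68 = \left(-223\right) 85 + 68 = -18955 + 68 = -18887$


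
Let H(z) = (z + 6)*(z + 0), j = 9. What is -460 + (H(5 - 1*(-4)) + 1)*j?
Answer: 764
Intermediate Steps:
H(z) = z*(6 + z) (H(z) = (6 + z)*z = z*(6 + z))
-460 + (H(5 - 1*(-4)) + 1)*j = -460 + ((5 - 1*(-4))*(6 + (5 - 1*(-4))) + 1)*9 = -460 + ((5 + 4)*(6 + (5 + 4)) + 1)*9 = -460 + (9*(6 + 9) + 1)*9 = -460 + (9*15 + 1)*9 = -460 + (135 + 1)*9 = -460 + 136*9 = -460 + 1224 = 764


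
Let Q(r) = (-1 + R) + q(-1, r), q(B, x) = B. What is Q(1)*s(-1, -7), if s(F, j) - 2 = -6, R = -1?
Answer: 12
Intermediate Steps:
s(F, j) = -4 (s(F, j) = 2 - 6 = -4)
Q(r) = -3 (Q(r) = (-1 - 1) - 1 = -2 - 1 = -3)
Q(1)*s(-1, -7) = -3*(-4) = 12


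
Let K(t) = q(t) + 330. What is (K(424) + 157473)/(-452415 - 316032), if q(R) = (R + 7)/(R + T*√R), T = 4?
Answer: -64384055/313526376 + 431*√106/16616897928 ≈ -0.20535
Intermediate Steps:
q(R) = (7 + R)/(R + 4*√R) (q(R) = (R + 7)/(R + 4*√R) = (7 + R)/(R + 4*√R))
K(t) = 330 + (7 + t)/(t + 4*√t) (K(t) = (7 + t)/(t + 4*√t) + 330 = 330 + (7 + t)/(t + 4*√t))
(K(424) + 157473)/(-452415 - 316032) = ((7 + 331*424 + 1320*√424)/(424 + 4*√424) + 157473)/(-452415 - 316032) = ((7 + 140344 + 1320*(2*√106))/(424 + 4*(2*√106)) + 157473)/(-768447) = ((7 + 140344 + 2640*√106)/(424 + 8*√106) + 157473)*(-1/768447) = ((140351 + 2640*√106)/(424 + 8*√106) + 157473)*(-1/768447) = (157473 + (140351 + 2640*√106)/(424 + 8*√106))*(-1/768447) = -17497/85383 - (140351 + 2640*√106)/(768447*(424 + 8*√106))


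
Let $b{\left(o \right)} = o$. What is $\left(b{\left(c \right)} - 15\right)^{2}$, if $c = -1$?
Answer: $256$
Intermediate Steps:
$\left(b{\left(c \right)} - 15\right)^{2} = \left(-1 - 15\right)^{2} = \left(-16\right)^{2} = 256$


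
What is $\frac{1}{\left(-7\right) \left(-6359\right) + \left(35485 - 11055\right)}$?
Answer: $\frac{1}{68943} \approx 1.4505 \cdot 10^{-5}$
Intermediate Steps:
$\frac{1}{\left(-7\right) \left(-6359\right) + \left(35485 - 11055\right)} = \frac{1}{44513 + 24430} = \frac{1}{68943}$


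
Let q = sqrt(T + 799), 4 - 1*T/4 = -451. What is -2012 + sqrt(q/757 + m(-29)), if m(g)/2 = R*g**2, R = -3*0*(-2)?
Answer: -2012 + sqrt(757)*2619**(1/4)/757 ≈ -2011.7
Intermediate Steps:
T = 1820 (T = 16 - 4*(-451) = 16 + 1804 = 1820)
R = 0 (R = 0*(-2) = 0)
q = 3*sqrt(291) (q = sqrt(1820 + 799) = sqrt(2619) = 3*sqrt(291) ≈ 51.176)
m(g) = 0 (m(g) = 2*(0*g**2) = 2*0 = 0)
-2012 + sqrt(q/757 + m(-29)) = -2012 + sqrt((3*sqrt(291))/757 + 0) = -2012 + sqrt((3*sqrt(291))*(1/757) + 0) = -2012 + sqrt(3*sqrt(291)/757 + 0) = -2012 + sqrt(3*sqrt(291)/757) = -2012 + 3**(3/4)*(97**(1/4)*sqrt(757))/757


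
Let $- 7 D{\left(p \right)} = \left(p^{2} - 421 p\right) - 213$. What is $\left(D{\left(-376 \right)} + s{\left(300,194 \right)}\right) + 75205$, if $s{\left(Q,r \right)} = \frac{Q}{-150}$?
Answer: $\frac{226962}{7} \approx 32423.0$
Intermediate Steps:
$s{\left(Q,r \right)} = - \frac{Q}{150}$ ($s{\left(Q,r \right)} = Q \left(- \frac{1}{150}\right) = - \frac{Q}{150}$)
$D{\left(p \right)} = \frac{213}{7} - \frac{p^{2}}{7} + \frac{421 p}{7}$ ($D{\left(p \right)} = - \frac{\left(p^{2} - 421 p\right) - 213}{7} = - \frac{-213 + p^{2} - 421 p}{7} = \frac{213}{7} - \frac{p^{2}}{7} + \frac{421 p}{7}$)
$\left(D{\left(-376 \right)} + s{\left(300,194 \right)}\right) + 75205 = \left(\left(\frac{213}{7} - \frac{\left(-376\right)^{2}}{7} + \frac{421}{7} \left(-376\right)\right) - 2\right) + 75205 = \left(\left(\frac{213}{7} - \frac{141376}{7} - \frac{158296}{7}\right) - 2\right) + 75205 = \left(- \frac{299459}{7} - 2\right) + 75205 = - \frac{299473}{7} + 75205 = \frac{226962}{7}$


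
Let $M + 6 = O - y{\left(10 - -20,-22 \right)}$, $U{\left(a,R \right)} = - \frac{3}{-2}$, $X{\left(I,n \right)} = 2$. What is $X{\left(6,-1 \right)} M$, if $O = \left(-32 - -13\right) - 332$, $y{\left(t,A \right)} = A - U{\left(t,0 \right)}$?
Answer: $-667$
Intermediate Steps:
$U{\left(a,R \right)} = \frac{3}{2}$ ($U{\left(a,R \right)} = \left(-3\right) \left(- \frac{1}{2}\right) = \frac{3}{2}$)
$y{\left(t,A \right)} = - \frac{3}{2} + A$ ($y{\left(t,A \right)} = A - \frac{3}{2} = - \frac{3}{2} + A$)
$O = -351$ ($O = \left(-32 + \left(-3 + 16\right)\right) - 332 = \left(-32 + 13\right) - 332 = -19 - 332 = -351$)
$M = - \frac{667}{2}$ ($M = -6 - \frac{655}{2} = - \frac{667}{2} \approx -333.5$)
$X{\left(6,-1 \right)} M = 2 \left(- \frac{667}{2}\right) = -667$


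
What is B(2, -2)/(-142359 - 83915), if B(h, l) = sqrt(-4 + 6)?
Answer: -sqrt(2)/226274 ≈ -6.2500e-6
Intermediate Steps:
B(h, l) = sqrt(2)
B(2, -2)/(-142359 - 83915) = sqrt(2)/(-142359 - 83915) = sqrt(2)/(-226274) = sqrt(2)*(-1/226274) = -sqrt(2)/226274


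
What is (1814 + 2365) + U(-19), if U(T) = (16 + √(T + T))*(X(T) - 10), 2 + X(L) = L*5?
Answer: 2467 - 107*I*√38 ≈ 2467.0 - 659.59*I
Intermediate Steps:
X(L) = -2 + 5*L (X(L) = -2 + L*5 = -2 + 5*L)
U(T) = (-12 + 5*T)*(16 + √2*√T) (U(T) = (16 + √(T + T))*((-2 + 5*T) - 10) = (16 + √(2*T))*(-12 + 5*T) = (16 + √2*√T)*(-12 + 5*T) = (-12 + 5*T)*(16 + √2*√T))
(1814 + 2365) + U(-19) = (1814 + 2365) + (-192 + 80*(-19) - 12*√2*√(-19) + 5*√2*(-19)^(3/2)) = 4179 + (-192 - 1520 - 12*√2*I*√19 + 5*√2*(-19*I*√19)) = 4179 + (-192 - 1520 - 12*I*√38 - 95*I*√38) = 4179 + (-1712 - 107*I*√38) = 2467 - 107*I*√38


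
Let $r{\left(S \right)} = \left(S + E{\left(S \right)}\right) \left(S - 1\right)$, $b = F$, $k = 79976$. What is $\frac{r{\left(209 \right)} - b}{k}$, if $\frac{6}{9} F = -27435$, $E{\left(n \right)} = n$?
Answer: $\frac{256193}{159952} \approx 1.6017$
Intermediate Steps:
$F = - \frac{82305}{2}$ ($F = \frac{3}{2} \left(-27435\right) = - \frac{82305}{2} \approx -41153.0$)
$b = - \frac{82305}{2} \approx -41153.0$
$r{\left(S \right)} = 2 S \left(-1 + S\right)$ ($r{\left(S \right)} = \left(S + S\right) \left(S - 1\right) = 2 S \left(-1 + S\right)$)
$\frac{r{\left(209 \right)} - b}{k} = \frac{2 \cdot 209 \left(-1 + 209\right) - - \frac{82305}{2}}{79976} = \left(2 \cdot 209 \cdot 208 + \frac{82305}{2}\right) \frac{1}{79976} = \left(86944 + \frac{82305}{2}\right) \frac{1}{79976} = \frac{256193}{2} \cdot \frac{1}{79976} = \frac{256193}{159952}$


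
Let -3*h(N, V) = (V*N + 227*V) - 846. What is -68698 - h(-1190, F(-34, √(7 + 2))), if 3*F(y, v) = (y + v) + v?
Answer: -65984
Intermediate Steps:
F(y, v) = y/3 + 2*v/3 (F(y, v) = ((y + v) + v)/3 = ((v + y) + v)/3 = (y + 2*v)/3 = y/3 + 2*v/3)
h(N, V) = 282 - 227*V/3 - N*V/3 (h(N, V) = -((V*N + 227*V) - 846)/3 = -((N*V + 227*V) - 846)/3 = -((227*V + N*V) - 846)/3 = -(-846 + 227*V + N*V)/3 = 282 - 227*V/3 - N*V/3)
-68698 - h(-1190, F(-34, √(7 + 2))) = -68698 - (282 - 227*((⅓)*(-34) + 2*√(7 + 2)/3)/3 - ⅓*(-1190)*((⅓)*(-34) + 2*√(7 + 2)/3)) = -68698 - (282 - 227*(-34/3 + 2*√9/3)/3 - ⅓*(-1190)*(-34/3 + 2*√9/3)) = -68698 - (282 - 227*(-34/3 + (⅔)*3)/3 - ⅓*(-1190)*(-34/3 + (⅔)*3)) = -68698 - (282 - 227*(-34/3 + 2)/3 - ⅓*(-1190)*(-34/3 + 2)) = -68698 - (282 - 227/3*(-28/3) - ⅓*(-1190)*(-28/3)) = -68698 - (282 + 6356/9 - 33320/9) = -68698 - 1*(-2714) = -68698 + 2714 = -65984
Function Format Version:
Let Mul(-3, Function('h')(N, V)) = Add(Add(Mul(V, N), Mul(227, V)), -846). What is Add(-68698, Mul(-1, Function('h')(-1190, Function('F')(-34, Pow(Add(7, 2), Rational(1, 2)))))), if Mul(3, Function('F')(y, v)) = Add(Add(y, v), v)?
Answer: -65984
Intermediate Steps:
Function('F')(y, v) = Add(Mul(Rational(1, 3), y), Mul(Rational(2, 3), v)) (Function('F')(y, v) = Mul(Rational(1, 3), Add(Add(y, v), v)) = Mul(Rational(1, 3), Add(Add(v, y), v)) = Mul(Rational(1, 3), Add(y, Mul(2, v))) = Add(Mul(Rational(1, 3), y), Mul(Rational(2, 3), v)))
Function('h')(N, V) = Add(282, Mul(Rational(-227, 3), V), Mul(Rational(-1, 3), N, V)) (Function('h')(N, V) = Mul(Rational(-1, 3), Add(Add(Mul(V, N), Mul(227, V)), -846)) = Mul(Rational(-1, 3), Add(Add(Mul(N, V), Mul(227, V)), -846)) = Mul(Rational(-1, 3), Add(Add(Mul(227, V), Mul(N, V)), -846)) = Mul(Rational(-1, 3), Add(-846, Mul(227, V), Mul(N, V))) = Add(282, Mul(Rational(-227, 3), V), Mul(Rational(-1, 3), N, V)))
Add(-68698, Mul(-1, Function('h')(-1190, Function('F')(-34, Pow(Add(7, 2), Rational(1, 2)))))) = Add(-68698, Mul(-1, Add(282, Mul(Rational(-227, 3), Add(Mul(Rational(1, 3), -34), Mul(Rational(2, 3), Pow(Add(7, 2), Rational(1, 2))))), Mul(Rational(-1, 3), -1190, Add(Mul(Rational(1, 3), -34), Mul(Rational(2, 3), Pow(Add(7, 2), Rational(1, 2)))))))) = Add(-68698, Mul(-1, Add(282, Mul(Rational(-227, 3), Add(Rational(-34, 3), Mul(Rational(2, 3), Pow(9, Rational(1, 2))))), Mul(Rational(-1, 3), -1190, Add(Rational(-34, 3), Mul(Rational(2, 3), Pow(9, Rational(1, 2)))))))) = Add(-68698, Mul(-1, Add(282, Mul(Rational(-227, 3), Add(Rational(-34, 3), Mul(Rational(2, 3), 3))), Mul(Rational(-1, 3), -1190, Add(Rational(-34, 3), Mul(Rational(2, 3), 3)))))) = Add(-68698, Mul(-1, Add(282, Mul(Rational(-227, 3), Add(Rational(-34, 3), 2)), Mul(Rational(-1, 3), -1190, Add(Rational(-34, 3), 2))))) = Add(-68698, Mul(-1, Add(282, Mul(Rational(-227, 3), Rational(-28, 3)), Mul(Rational(-1, 3), -1190, Rational(-28, 3))))) = Add(-68698, Mul(-1, Add(282, Rational(6356, 9), Rational(-33320, 9)))) = Add(-68698, Mul(-1, -2714)) = Add(-68698, 2714) = -65984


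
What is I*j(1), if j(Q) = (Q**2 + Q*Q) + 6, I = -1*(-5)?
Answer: 40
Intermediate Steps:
I = 5
j(Q) = 6 + 2*Q**2 (j(Q) = (Q**2 + Q**2) + 6 = 2*Q**2 + 6 = 6 + 2*Q**2)
I*j(1) = 5*(6 + 2*1**2) = 5*(6 + 2*1) = 5*(6 + 2) = 5*8 = 40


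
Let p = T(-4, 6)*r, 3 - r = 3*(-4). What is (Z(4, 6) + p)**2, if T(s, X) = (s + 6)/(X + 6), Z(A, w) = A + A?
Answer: 441/4 ≈ 110.25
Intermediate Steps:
Z(A, w) = 2*A
r = 15 (r = 3 - 3*(-4) = 3 - 1*(-12) = 3 + 12 = 15)
T(s, X) = (6 + s)/(6 + X)
p = 5/2 (p = ((6 - 4)/(6 + 6))*15 = (2/12)*15 = ((1/12)*2)*15 = (1/6)*15 = 5/2 ≈ 2.5000)
(Z(4, 6) + p)**2 = (2*4 + 5/2)**2 = (8 + 5/2)**2 = (21/2)**2 = 441/4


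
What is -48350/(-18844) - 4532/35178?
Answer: 36714893/15065778 ≈ 2.4370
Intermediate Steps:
-48350/(-18844) - 4532/35178 = -48350*(-1/18844) - 4532*1/35178 = 24175/9422 - 206/1599 = 36714893/15065778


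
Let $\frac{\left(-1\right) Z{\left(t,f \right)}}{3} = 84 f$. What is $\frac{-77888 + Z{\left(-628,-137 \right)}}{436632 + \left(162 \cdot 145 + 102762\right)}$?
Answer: $- \frac{10841}{140721} \approx -0.077039$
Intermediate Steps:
$Z{\left(t,f \right)} = - 252 f$ ($Z{\left(t,f \right)} = - 3 \cdot 84 f = - 252 f$)
$\frac{-77888 + Z{\left(-628,-137 \right)}}{436632 + \left(162 \cdot 145 + 102762\right)} = \frac{-77888 - -34524}{436632 + \left(162 \cdot 145 + 102762\right)} = \frac{-77888 + 34524}{436632 + \left(23490 + 102762\right)} = - \frac{43364}{436632 + 126252} = - \frac{43364}{562884} = \left(-43364\right) \frac{1}{562884} = - \frac{10841}{140721}$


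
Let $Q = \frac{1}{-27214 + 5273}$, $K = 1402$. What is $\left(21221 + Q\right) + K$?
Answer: $\frac{496371242}{21941} \approx 22623.0$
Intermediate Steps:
$Q = - \frac{1}{21941}$ ($Q = \frac{1}{-21941} = - \frac{1}{21941} \approx -4.5577 \cdot 10^{-5}$)
$\left(21221 + Q\right) + K = \left(21221 - \frac{1}{21941}\right) + 1402 = \frac{465609960}{21941} + 1402 = \frac{496371242}{21941}$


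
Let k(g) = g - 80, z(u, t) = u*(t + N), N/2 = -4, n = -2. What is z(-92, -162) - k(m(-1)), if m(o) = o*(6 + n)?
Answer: 15724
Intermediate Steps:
N = -8 (N = 2*(-4) = -8)
z(u, t) = u*(-8 + t) (z(u, t) = u*(t - 8) = u*(-8 + t))
m(o) = 4*o (m(o) = o*(6 - 2) = o*4 = 4*o)
k(g) = -80 + g
z(-92, -162) - k(m(-1)) = -92*(-8 - 162) - (-80 + 4*(-1)) = -92*(-170) - (-80 - 4) = 15640 - 1*(-84) = 15640 + 84 = 15724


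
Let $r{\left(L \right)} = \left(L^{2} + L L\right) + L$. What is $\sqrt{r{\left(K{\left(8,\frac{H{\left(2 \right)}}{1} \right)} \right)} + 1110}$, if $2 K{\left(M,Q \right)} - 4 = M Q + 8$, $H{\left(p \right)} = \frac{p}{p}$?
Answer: $2 \sqrt{330} \approx 36.332$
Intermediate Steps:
$H{\left(p \right)} = 1$
$K{\left(M,Q \right)} = 6 + \frac{M Q}{2}$ ($K{\left(M,Q \right)} = 2 + \frac{M Q + 8}{2} = 2 + \frac{8 + M Q}{2} = 2 + \left(4 + \frac{M Q}{2}\right) = 6 + \frac{M Q}{2}$)
$r{\left(L \right)} = L + 2 L^{2}$ ($r{\left(L \right)} = \left(L^{2} + L^{2}\right) + L = 2 L^{2} + L = L + 2 L^{2}$)
$\sqrt{r{\left(K{\left(8,\frac{H{\left(2 \right)}}{1} \right)} \right)} + 1110} = \sqrt{\left(6 + \frac{1}{2} \cdot 8 \cdot 1 \cdot 1^{-1}\right) \left(1 + 2 \left(6 + \frac{1}{2} \cdot 8 \cdot 1 \cdot 1^{-1}\right)\right) + 1110} = \sqrt{\left(6 + \frac{1}{2} \cdot 8 \cdot 1 \cdot 1\right) \left(1 + 2 \left(6 + \frac{1}{2} \cdot 8 \cdot 1 \cdot 1\right)\right) + 1110} = \sqrt{\left(6 + \frac{1}{2} \cdot 8 \cdot 1\right) \left(1 + 2 \left(6 + \frac{1}{2} \cdot 8 \cdot 1\right)\right) + 1110} = \sqrt{\left(6 + 4\right) \left(1 + 2 \left(6 + 4\right)\right) + 1110} = \sqrt{10 \left(1 + 2 \cdot 10\right) + 1110} = \sqrt{10 \left(1 + 20\right) + 1110} = \sqrt{10 \cdot 21 + 1110} = \sqrt{210 + 1110} = \sqrt{1320} = 2 \sqrt{330}$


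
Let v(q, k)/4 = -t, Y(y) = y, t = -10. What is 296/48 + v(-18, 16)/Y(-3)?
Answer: -43/6 ≈ -7.1667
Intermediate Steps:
v(q, k) = 40 (v(q, k) = 4*(-1*(-10)) = 4*10 = 40)
296/48 + v(-18, 16)/Y(-3) = 296/48 + 40/(-3) = 296*(1/48) + 40*(-⅓) = 37/6 - 40/3 = -43/6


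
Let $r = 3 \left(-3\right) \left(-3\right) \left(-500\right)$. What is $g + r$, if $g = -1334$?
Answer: $-14834$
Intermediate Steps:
$r = -13500$ ($r = \left(-9\right) \left(-3\right) \left(-500\right) = 27 \left(-500\right) = -13500$)
$g + r = -1334 - 13500 = -14834$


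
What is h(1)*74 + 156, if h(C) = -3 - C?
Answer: -140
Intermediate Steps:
h(1)*74 + 156 = (-3 - 1*1)*74 + 156 = (-3 - 1)*74 + 156 = -4*74 + 156 = -296 + 156 = -140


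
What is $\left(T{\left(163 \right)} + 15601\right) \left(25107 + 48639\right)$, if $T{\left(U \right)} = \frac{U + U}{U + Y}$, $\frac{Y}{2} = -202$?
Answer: $1150411590$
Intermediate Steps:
$Y = -404$ ($Y = 2 \left(-202\right) = -404$)
$T{\left(U \right)} = \frac{2 U}{-404 + U}$ ($T{\left(U \right)} = \frac{U + U}{U - 404} = \frac{2 U}{-404 + U}$)
$\left(T{\left(163 \right)} + 15601\right) \left(25107 + 48639\right) = \left(2 \cdot 163 \frac{1}{-404 + 163} + 15601\right) \left(25107 + 48639\right) = \left(2 \cdot 163 \frac{1}{-241} + 15601\right) 73746 = \left(2 \cdot 163 \left(- \frac{1}{241}\right) + 15601\right) 73746 = \left(- \frac{326}{241} + 15601\right) 73746 = \frac{3759515}{241} \cdot 73746 = 1150411590$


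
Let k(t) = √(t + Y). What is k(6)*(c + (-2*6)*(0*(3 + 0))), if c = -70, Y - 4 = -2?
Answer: -140*√2 ≈ -197.99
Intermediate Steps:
Y = 2 (Y = 4 - 2 = 2)
k(t) = √(2 + t) (k(t) = √(t + 2) = √(2 + t))
k(6)*(c + (-2*6)*(0*(3 + 0))) = √(2 + 6)*(-70 + (-2*6)*(0*(3 + 0))) = √8*(-70 - 0*3) = (2*√2)*(-70 - 12*0) = (2*√2)*(-70 + 0) = (2*√2)*(-70) = -140*√2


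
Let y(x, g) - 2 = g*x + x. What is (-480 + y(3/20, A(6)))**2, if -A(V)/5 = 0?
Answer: 91336249/400 ≈ 2.2834e+5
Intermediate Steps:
A(V) = 0 (A(V) = -5*0 = 0)
y(x, g) = 2 + x + g*x (y(x, g) = 2 + (g*x + x) = 2 + (x + g*x) = 2 + x + g*x)
(-480 + y(3/20, A(6)))**2 = (-480 + (2 + 3/20 + 0*(3/20)))**2 = (-480 + (2 + 3/20 + 0))**2 = (-480 + 43/20)**2 = (-9557/20)**2 = 91336249/400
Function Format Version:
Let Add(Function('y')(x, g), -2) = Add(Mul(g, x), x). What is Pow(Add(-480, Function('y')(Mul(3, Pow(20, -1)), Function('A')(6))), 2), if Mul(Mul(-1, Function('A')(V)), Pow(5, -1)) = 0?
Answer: Rational(91336249, 400) ≈ 2.2834e+5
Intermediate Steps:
Function('A')(V) = 0 (Function('A')(V) = Mul(-5, 0) = 0)
Function('y')(x, g) = Add(2, x, Mul(g, x)) (Function('y')(x, g) = Add(2, Add(Mul(g, x), x)) = Add(2, Add(x, Mul(g, x))) = Add(2, x, Mul(g, x)))
Pow(Add(-480, Function('y')(Mul(3, Pow(20, -1)), Function('A')(6))), 2) = Pow(Add(-480, Add(2, Mul(3, Pow(20, -1)), Mul(0, Mul(3, Pow(20, -1))))), 2) = Pow(Add(-480, Add(2, Mul(3, Rational(1, 20)), Mul(0, Mul(3, Rational(1, 20))))), 2) = Pow(Add(-480, Add(2, Rational(3, 20), Mul(0, Rational(3, 20)))), 2) = Pow(Add(-480, Add(2, Rational(3, 20), 0)), 2) = Pow(Add(-480, Rational(43, 20)), 2) = Pow(Rational(-9557, 20), 2) = Rational(91336249, 400)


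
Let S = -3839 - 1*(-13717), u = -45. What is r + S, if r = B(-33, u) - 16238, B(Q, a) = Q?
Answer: -6393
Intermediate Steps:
r = -16271 (r = -33 - 16238 = -16271)
S = 9878 (S = -3839 + 13717 = 9878)
r + S = -16271 + 9878 = -6393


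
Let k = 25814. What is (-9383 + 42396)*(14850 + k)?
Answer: 1342440632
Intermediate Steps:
(-9383 + 42396)*(14850 + k) = (-9383 + 42396)*(14850 + 25814) = 33013*40664 = 1342440632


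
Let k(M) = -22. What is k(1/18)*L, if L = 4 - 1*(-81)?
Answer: -1870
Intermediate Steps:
L = 85 (L = 4 + 81 = 85)
k(1/18)*L = -22*85 = -1870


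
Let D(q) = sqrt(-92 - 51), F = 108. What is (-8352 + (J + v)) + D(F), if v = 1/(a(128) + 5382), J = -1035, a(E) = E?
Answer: -51722369/5510 + I*sqrt(143) ≈ -9387.0 + 11.958*I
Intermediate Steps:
v = 1/5510 (v = 1/(128 + 5382) = 1/5510 ≈ 0.00018149)
D(q) = I*sqrt(143) (D(q) = sqrt(-143) = I*sqrt(143))
(-8352 + (J + v)) + D(F) = (-8352 + (-1035 + 1/5510)) + I*sqrt(143) = (-8352 - 5702849/5510) + I*sqrt(143) = -51722369/5510 + I*sqrt(143)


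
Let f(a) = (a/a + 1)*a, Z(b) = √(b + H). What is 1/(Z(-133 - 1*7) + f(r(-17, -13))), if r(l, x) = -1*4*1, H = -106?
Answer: -4/155 - I*√246/310 ≈ -0.025806 - 0.050595*I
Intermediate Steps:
r(l, x) = -4 (r(l, x) = -4*1 = -4)
Z(b) = √(-106 + b) (Z(b) = √(b - 106) = √(-106 + b))
f(a) = 2*a (f(a) = (1 + 1)*a = 2*a)
1/(Z(-133 - 1*7) + f(r(-17, -13))) = 1/(√(-106 + (-133 - 1*7)) + 2*(-4)) = 1/(√(-106 + (-133 - 7)) - 8) = 1/(√(-106 - 140) - 8) = 1/(√(-246) - 8) = 1/(I*√246 - 8) = 1/(-8 + I*√246)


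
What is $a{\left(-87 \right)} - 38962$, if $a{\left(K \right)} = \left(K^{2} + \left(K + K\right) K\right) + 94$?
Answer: $-16161$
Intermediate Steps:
$a{\left(K \right)} = 94 + 3 K^{2}$ ($a{\left(K \right)} = \left(K^{2} + 2 K K\right) + 94 = \left(K^{2} + 2 K^{2}\right) + 94 = 3 K^{2} + 94 = 94 + 3 K^{2}$)
$a{\left(-87 \right)} - 38962 = \left(94 + 3 \left(-87\right)^{2}\right) - 38962 = \left(94 + 3 \cdot 7569\right) - 38962 = \left(94 + 22707\right) - 38962 = 22801 - 38962 = -16161$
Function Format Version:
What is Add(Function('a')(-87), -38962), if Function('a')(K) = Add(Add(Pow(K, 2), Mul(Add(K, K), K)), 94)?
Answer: -16161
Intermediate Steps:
Function('a')(K) = Add(94, Mul(3, Pow(K, 2))) (Function('a')(K) = Add(Add(Pow(K, 2), Mul(Mul(2, K), K)), 94) = Add(Add(Pow(K, 2), Mul(2, Pow(K, 2))), 94) = Add(Mul(3, Pow(K, 2)), 94) = Add(94, Mul(3, Pow(K, 2))))
Add(Function('a')(-87), -38962) = Add(Add(94, Mul(3, Pow(-87, 2))), -38962) = Add(Add(94, Mul(3, 7569)), -38962) = Add(Add(94, 22707), -38962) = Add(22801, -38962) = -16161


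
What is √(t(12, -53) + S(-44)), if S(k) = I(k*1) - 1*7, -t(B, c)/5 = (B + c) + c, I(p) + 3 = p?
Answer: 4*√26 ≈ 20.396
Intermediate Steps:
I(p) = -3 + p
t(B, c) = -10*c - 5*B (t(B, c) = -5*((B + c) + c) = -5*(B + 2*c) = -10*c - 5*B)
S(k) = -10 + k (S(k) = (-3 + k*1) - 1*7 = (-3 + k) - 7 = -10 + k)
√(t(12, -53) + S(-44)) = √((-10*(-53) - 5*12) + (-10 - 44)) = √((530 - 60) - 54) = √(470 - 54) = √416 = 4*√26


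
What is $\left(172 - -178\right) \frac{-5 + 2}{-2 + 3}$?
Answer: $-1050$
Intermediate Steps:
$\left(172 - -178\right) \frac{-5 + 2}{-2 + 3} = \left(172 + 178\right) \left(- \frac{3}{1}\right) = 350 \left(\left(-3\right) 1\right) = 350 \left(-3\right) = -1050$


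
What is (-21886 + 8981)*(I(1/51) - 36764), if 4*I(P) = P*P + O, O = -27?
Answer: 2468486996105/5202 ≈ 4.7453e+8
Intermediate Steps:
I(P) = -27/4 + P²/4 (I(P) = (P*P - 27)/4 = (P² - 27)/4 = (-27 + P²)/4 = -27/4 + P²/4)
(-21886 + 8981)*(I(1/51) - 36764) = (-21886 + 8981)*((-27/4 + (1/51)²/4) - 36764) = -12905*((-27/4 + (1/51)²/4) - 36764) = -12905*((-27/4 + (¼)*(1/2601)) - 36764) = -12905*((-27/4 + 1/10404) - 36764) = -12905*(-35113/5202 - 36764) = -12905*(-191281441/5202) = 2468486996105/5202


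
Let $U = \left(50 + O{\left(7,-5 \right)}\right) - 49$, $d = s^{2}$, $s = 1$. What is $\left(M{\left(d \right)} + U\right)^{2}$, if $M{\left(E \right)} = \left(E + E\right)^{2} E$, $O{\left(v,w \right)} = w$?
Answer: $0$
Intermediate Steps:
$d = 1$ ($d = 1^{2} = 1$)
$U = -4$ ($U = \left(50 - 5\right) - 49 = 45 - 49 = -4$)
$M{\left(E \right)} = 4 E^{3}$ ($M{\left(E \right)} = \left(2 E\right)^{2} E = 4 E^{2} E = 4 E^{3}$)
$\left(M{\left(d \right)} + U\right)^{2} = \left(4 \cdot 1^{3} - 4\right)^{2} = \left(4 \cdot 1 - 4\right)^{2} = \left(4 - 4\right)^{2} = 0^{2} = 0$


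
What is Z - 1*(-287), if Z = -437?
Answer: -150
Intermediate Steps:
Z - 1*(-287) = -437 - 1*(-287) = -437 + 287 = -150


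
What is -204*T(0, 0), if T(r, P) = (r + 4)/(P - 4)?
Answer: 204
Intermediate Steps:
T(r, P) = (4 + r)/(-4 + P)
-204*T(0, 0) = -204*(4 + 0)/(-4 + 0) = -204*4/(-4) = -(-51)*4 = -204*(-1) = 204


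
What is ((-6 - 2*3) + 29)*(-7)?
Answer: -119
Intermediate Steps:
((-6 - 2*3) + 29)*(-7) = ((-6 - 6) + 29)*(-7) = (-12 + 29)*(-7) = 17*(-7) = -119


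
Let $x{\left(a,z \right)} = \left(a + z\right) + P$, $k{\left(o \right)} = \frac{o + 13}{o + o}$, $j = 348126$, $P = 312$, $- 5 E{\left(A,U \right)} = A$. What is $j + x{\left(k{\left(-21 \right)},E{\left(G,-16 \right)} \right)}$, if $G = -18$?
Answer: $\frac{36586388}{105} \approx 3.4844 \cdot 10^{5}$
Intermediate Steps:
$E{\left(A,U \right)} = - \frac{A}{5}$
$k{\left(o \right)} = \frac{13 + o}{2 o}$
$x{\left(a,z \right)} = 312 + a + z$ ($x{\left(a,z \right)} = \left(a + z\right) + 312 = 312 + a + z$)
$j + x{\left(k{\left(-21 \right)},E{\left(G,-16 \right)} \right)} = 348126 + \left(312 + \frac{13 - 21}{2 \left(-21\right)} - - \frac{18}{5}\right) = 348126 + \left(312 + \frac{1}{2} \left(- \frac{1}{21}\right) \left(-8\right) + \frac{18}{5}\right) = 348126 + \left(312 + \frac{4}{21} + \frac{18}{5}\right) = 348126 + \frac{33158}{105} = \frac{36586388}{105}$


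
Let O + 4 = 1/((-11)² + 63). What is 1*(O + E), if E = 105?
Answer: 18585/184 ≈ 101.01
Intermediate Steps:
O = -735/184 (O = -4 + 1/((-11)² + 63) = -4 + 1/(121 + 63) = -4 + 1/184 = -735/184 ≈ -3.9946)
1*(O + E) = 1*(-735/184 + 105) = 1*(18585/184) = 18585/184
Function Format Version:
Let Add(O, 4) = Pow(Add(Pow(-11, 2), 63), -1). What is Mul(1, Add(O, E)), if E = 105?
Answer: Rational(18585, 184) ≈ 101.01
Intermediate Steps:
O = Rational(-735, 184) (O = Add(-4, Pow(Add(Pow(-11, 2), 63), -1)) = Add(-4, Pow(Add(121, 63), -1)) = Add(-4, Pow(184, -1)) = Add(-4, Rational(1, 184)) = Rational(-735, 184) ≈ -3.9946)
Mul(1, Add(O, E)) = Mul(1, Add(Rational(-735, 184), 105)) = Mul(1, Rational(18585, 184)) = Rational(18585, 184)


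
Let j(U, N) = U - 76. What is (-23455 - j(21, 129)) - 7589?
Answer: -30989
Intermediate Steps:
j(U, N) = -76 + U
(-23455 - j(21, 129)) - 7589 = (-23455 - (-76 + 21)) - 7589 = (-23455 - 1*(-55)) - 7589 = (-23455 + 55) - 7589 = -23400 - 7589 = -30989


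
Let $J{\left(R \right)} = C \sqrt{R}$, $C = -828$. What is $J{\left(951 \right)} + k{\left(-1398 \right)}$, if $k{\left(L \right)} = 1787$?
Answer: $1787 - 828 \sqrt{951} \approx -23747.0$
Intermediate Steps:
$J{\left(R \right)} = - 828 \sqrt{R}$
$J{\left(951 \right)} + k{\left(-1398 \right)} = - 828 \sqrt{951} + 1787 = 1787 - 828 \sqrt{951}$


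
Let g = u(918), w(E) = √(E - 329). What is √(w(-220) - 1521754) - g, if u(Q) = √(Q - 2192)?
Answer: √(-1521754 + 3*I*√61) - 7*I*√26 ≈ 0.009497 + 1197.9*I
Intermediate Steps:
w(E) = √(-329 + E)
u(Q) = √(-2192 + Q)
g = 7*I*√26 (g = √(-2192 + 918) = √(-1274) = 7*I*√26 ≈ 35.693*I)
√(w(-220) - 1521754) - g = √(√(-329 - 220) - 1521754) - 7*I*√26 = √(√(-549) - 1521754) - 7*I*√26 = √(3*I*√61 - 1521754) - 7*I*√26 = √(-1521754 + 3*I*√61) - 7*I*√26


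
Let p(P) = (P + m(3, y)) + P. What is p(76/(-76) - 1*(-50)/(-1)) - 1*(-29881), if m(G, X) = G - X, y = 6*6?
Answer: 29746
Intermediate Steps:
y = 36
p(P) = -33 + 2*P (p(P) = (P + (3 - 1*36)) + P = (P + (3 - 36)) + P = (P - 33) + P = (-33 + P) + P = -33 + 2*P)
p(76/(-76) - 1*(-50)/(-1)) - 1*(-29881) = (-33 + 2*(76/(-76) - 1*(-50)/(-1))) - 1*(-29881) = (-33 + 2*(76*(-1/76) + 50*(-1))) + 29881 = (-33 + 2*(-1 - 50)) + 29881 = (-33 + 2*(-51)) + 29881 = (-33 - 102) + 29881 = -135 + 29881 = 29746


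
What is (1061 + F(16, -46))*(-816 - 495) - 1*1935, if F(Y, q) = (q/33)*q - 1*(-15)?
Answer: -16462973/11 ≈ -1.4966e+6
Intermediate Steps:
F(Y, q) = 15 + q**2/33 (F(Y, q) = (q*(1/33))*q + 15 = (q/33)*q + 15 = q**2/33 + 15 = 15 + q**2/33)
(1061 + F(16, -46))*(-816 - 495) - 1*1935 = (1061 + (15 + (1/33)*(-46)**2))*(-816 - 495) - 1*1935 = (1061 + (15 + (1/33)*2116))*(-1311) - 1935 = (1061 + (15 + 2116/33))*(-1311) - 1935 = (1061 + 2611/33)*(-1311) - 1935 = (37624/33)*(-1311) - 1935 = -16441688/11 - 1935 = -16462973/11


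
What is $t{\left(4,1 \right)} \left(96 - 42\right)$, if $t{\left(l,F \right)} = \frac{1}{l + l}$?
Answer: $\frac{27}{4} \approx 6.75$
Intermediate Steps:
$t{\left(l,F \right)} = \frac{1}{2 l}$
$t{\left(4,1 \right)} \left(96 - 42\right) = \frac{1}{2 \cdot 4} \left(96 - 42\right) = \frac{1}{2} \cdot \frac{1}{4} \cdot 54 = \frac{1}{8} \cdot 54 = \frac{27}{4}$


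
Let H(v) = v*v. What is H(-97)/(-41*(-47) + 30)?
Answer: 9409/1957 ≈ 4.8079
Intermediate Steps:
H(v) = v²
H(-97)/(-41*(-47) + 30) = (-97)²/(-41*(-47) + 30) = 9409/(1927 + 30) = 9409/1957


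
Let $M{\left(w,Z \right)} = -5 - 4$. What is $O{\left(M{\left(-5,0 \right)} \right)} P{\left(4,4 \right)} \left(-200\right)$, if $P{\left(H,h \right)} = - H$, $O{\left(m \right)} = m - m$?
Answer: $0$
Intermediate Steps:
$M{\left(w,Z \right)} = -9$
$O{\left(m \right)} = 0$
$O{\left(M{\left(-5,0 \right)} \right)} P{\left(4,4 \right)} \left(-200\right) = 0 \left(\left(-1\right) 4\right) \left(-200\right) = 0 \left(-4\right) \left(-200\right) = 0 \left(-200\right) = 0$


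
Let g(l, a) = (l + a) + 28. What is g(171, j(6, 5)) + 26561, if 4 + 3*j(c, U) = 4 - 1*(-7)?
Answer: 80287/3 ≈ 26762.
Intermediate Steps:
j(c, U) = 7/3 (j(c, U) = -4/3 + (4 - 1*(-7))/3 = -4/3 + (4 + 7)/3 = -4/3 + (1/3)*11 = -4/3 + 11/3 = 7/3)
g(l, a) = 28 + a + l (g(l, a) = (a + l) + 28 = 28 + a + l)
g(171, j(6, 5)) + 26561 = (28 + 7/3 + 171) + 26561 = 604/3 + 26561 = 80287/3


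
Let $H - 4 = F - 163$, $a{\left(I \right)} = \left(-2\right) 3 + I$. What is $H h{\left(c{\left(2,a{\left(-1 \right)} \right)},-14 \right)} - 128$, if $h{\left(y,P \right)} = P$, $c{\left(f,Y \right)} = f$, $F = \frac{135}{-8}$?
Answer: $\frac{9337}{4} \approx 2334.3$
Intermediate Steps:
$F = - \frac{135}{8}$ ($F = 135 \left(- \frac{1}{8}\right) = - \frac{135}{8} \approx -16.875$)
$a{\left(I \right)} = -6 + I$
$H = - \frac{1407}{8}$ ($H = 4 - \frac{1439}{8} = - \frac{1407}{8} \approx -175.88$)
$H h{\left(c{\left(2,a{\left(-1 \right)} \right)},-14 \right)} - 128 = \left(- \frac{1407}{8}\right) \left(-14\right) - 128 = \frac{9849}{4} - 128 = \frac{9337}{4}$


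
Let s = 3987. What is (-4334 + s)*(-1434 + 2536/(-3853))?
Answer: 1918125086/3853 ≈ 4.9783e+5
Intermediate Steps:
(-4334 + s)*(-1434 + 2536/(-3853)) = (-4334 + 3987)*(-1434 + 2536/(-3853)) = -347*(-1434 + 2536*(-1/3853)) = -347*(-1434 - 2536/3853) = -347*(-5527738/3853) = 1918125086/3853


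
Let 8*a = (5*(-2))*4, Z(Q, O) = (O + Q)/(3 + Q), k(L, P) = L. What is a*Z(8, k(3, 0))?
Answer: -5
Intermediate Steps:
Z(Q, O) = (O + Q)/(3 + Q)
a = -5 (a = ((5*(-2))*4)/8 = (-10*4)/8 = (⅛)*(-40) = -5)
a*Z(8, k(3, 0)) = -5*(3 + 8)/(3 + 8) = -5*11/11 = -5*1 = -5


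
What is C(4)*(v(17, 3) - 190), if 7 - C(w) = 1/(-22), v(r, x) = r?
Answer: -26815/22 ≈ -1218.9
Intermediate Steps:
C(w) = 155/22 (C(w) = 7 - 1/(-22) = 7 - 1*(-1/22) = 7 + 1/22 = 155/22)
C(4)*(v(17, 3) - 190) = 155*(17 - 190)/22 = (155/22)*(-173) = -26815/22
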